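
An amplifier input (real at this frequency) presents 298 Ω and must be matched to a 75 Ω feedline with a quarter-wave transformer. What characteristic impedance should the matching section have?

Z_qwt = √(Z_0·R_L) = √(75 × 298) = √22350

Z_qwt ≈ 149 Ω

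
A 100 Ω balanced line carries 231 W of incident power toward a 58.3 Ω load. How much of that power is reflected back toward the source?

Γ = (58.3 − 100)/(58.3 + 100) = -0.263
|Γ|² = 0.0694
P_refl = |Γ|²·P_inc = 16 W, P_del = (1 − |Γ|²)·P_inc = 215 W

P_reflected ≈ 16 W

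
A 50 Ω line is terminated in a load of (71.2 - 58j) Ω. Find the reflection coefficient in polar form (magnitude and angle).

Γ ≈ 0.46 ∠ -44.3°

Γ = (Z_L − Z_0)/(Z_L + Z_0) = (21.2 − j58)/(121.2 − j58)
|Γ| = 61.8/134 = 0.46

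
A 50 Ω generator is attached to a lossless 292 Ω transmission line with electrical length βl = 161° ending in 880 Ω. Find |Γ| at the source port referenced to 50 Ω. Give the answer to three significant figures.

|Γ| ≈ 0.882

tan(βl) = -0.344
Z_in = Z_0·(Z_L + jZ_0·tanβl)/(Z_0 + jZ_L·tanβl) = 474 + j391 Ω
Γ_s = (Z_in − Z_s)/(Z_in + Z_s) = (424 + j391)/(524 + j391), |Γ_s| = 0.882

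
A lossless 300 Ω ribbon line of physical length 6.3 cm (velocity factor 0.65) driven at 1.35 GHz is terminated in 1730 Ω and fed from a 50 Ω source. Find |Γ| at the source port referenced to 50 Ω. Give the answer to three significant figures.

|Γ| ≈ 0.935

λ = v/f = 0.65·c / 1.35 GHz = 0.144 m
βl = 2π·l/λ = 2π × 0.436 = 157°
tan(βl) = -0.424
Z_in = Z_0·(Z_L + jZ_0·tanβl)/(Z_0 + jZ_L·tanβl) = 292 + j588 Ω
Γ_s = (Z_in − Z_s)/(Z_in + Z_s) = (242 + j588)/(342 + j588), |Γ_s| = 0.935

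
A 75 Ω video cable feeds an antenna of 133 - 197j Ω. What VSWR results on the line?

Γ = (Z_L − Z_0)/(Z_L + Z_0) = (58 − j197)/(208 − j197)
|Γ| = 205/286 = 0.717
VSWR = (1 + |Γ|)/(1 − |Γ|) = 1.72/0.283

VSWR ≈ 6.06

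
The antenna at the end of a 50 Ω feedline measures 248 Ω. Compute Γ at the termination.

Γ = 0.664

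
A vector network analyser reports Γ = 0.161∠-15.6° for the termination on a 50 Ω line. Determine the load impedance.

Z_L ≈ 68 − j6.05 Ω

Z_L = Z_0·(1 + Γ)/(1 − Γ) = 50·(1.16 − j0.0433)/(0.845 + j0.0433)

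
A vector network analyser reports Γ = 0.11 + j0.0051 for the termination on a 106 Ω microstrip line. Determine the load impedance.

Z_L = Z_0·(1 + Γ)/(1 − Γ) = 106·(1.11 + j0.0051)/(0.89 − j0.0051)

Z_L ≈ 132 + j1.36 Ω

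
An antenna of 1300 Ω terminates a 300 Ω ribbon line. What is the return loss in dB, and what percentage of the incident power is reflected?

Γ = (1300 − 300)/(1300 + 300) = 0.625
RL = −20·log₁₀(0.625) = 4.08 dB
P_refl/P_inc = |Γ|² = 0.391

RL ≈ 4.08 dB; 39.1% of incident power reflected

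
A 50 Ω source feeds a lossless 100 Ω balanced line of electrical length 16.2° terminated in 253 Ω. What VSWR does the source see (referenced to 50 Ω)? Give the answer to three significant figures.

tan(βl) = 0.291
Z_in = Z_0·(Z_L + jZ_0·tanβl)/(Z_0 + jZ_L·tanβl) = 178 − j102 Ω
Γ_s = (Z_in − Z_s)/(Z_in + Z_s) = (128 − j102)/(228 − j102), |Γ_s| = 0.655
VSWR = (1 + |Γ_s|)/(1 − |Γ_s|)

VSWR ≈ 4.8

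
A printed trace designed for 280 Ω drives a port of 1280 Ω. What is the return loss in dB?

Γ = (1280 − 280)/(1280 + 280) = 0.641
RL = −20·log₁₀|Γ| = −20·log₁₀(0.641)

RL ≈ 3.86 dB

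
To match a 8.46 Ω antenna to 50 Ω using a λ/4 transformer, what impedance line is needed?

Z_qwt = √(Z_0·R_L) = √(50 × 8.46) = √423

Z_qwt ≈ 20.6 Ω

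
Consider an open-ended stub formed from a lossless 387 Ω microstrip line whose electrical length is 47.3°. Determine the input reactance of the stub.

X_in ≈ -357 Ω (capacitive)

tan(βl) = 1.08
For an open-ended stub, Z_in = −jZ_0·cot(βl) = −jZ_0/tan(βl)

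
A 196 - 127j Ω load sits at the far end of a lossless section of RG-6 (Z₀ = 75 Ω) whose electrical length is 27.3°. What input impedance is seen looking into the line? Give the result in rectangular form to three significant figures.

Z_in ≈ 46.6 − j80.6 Ω

tan(βl) = tan(27.3°) = 0.516
Z_in = Z_0·(Z_L + jZ_0·tanβl)/(Z_0 + jZ_L·tanβl)
     = 75·(196 − j88.3)/(141 + j101)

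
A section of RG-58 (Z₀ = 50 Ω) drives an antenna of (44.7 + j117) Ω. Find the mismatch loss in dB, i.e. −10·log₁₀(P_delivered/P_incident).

Γ = (-5.3 + j117)/(94.7 + j117), |Γ| = 0.778
|Γ|² = 0.605, so P_del/P_inc = 1 − |Γ|² = 0.395
ML = −10·log₁₀(1 − |Γ|²)

mismatch loss ≈ 4.04 dB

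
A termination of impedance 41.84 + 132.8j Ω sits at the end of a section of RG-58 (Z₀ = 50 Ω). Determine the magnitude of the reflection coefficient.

Γ = (Z_L − Z_0)/(Z_L + Z_0) = (-8.16 + j132.8)/(91.84 + j132.8)
|Γ| = 133/161

|Γ| ≈ 0.824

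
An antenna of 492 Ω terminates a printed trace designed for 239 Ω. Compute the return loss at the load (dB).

Γ = (492 − 239)/(492 + 239) = 0.346
RL = −20·log₁₀|Γ| = −20·log₁₀(0.346)

RL ≈ 9.22 dB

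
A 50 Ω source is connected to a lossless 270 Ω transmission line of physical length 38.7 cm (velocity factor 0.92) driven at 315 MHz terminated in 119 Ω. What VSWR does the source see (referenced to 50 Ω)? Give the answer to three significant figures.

λ = v/f = 0.92·c / 315 MHz = 0.876 m
βl = 2π·l/λ = 2π × 0.442 = 159°
tan(βl) = -0.384
Z_in = Z_0·(Z_L + jZ_0·tanβl)/(Z_0 + jZ_L·tanβl) = 133 − j81.2 Ω
Γ_s = (Z_in − Z_s)/(Z_in + Z_s) = (82.7 − j81.2)/(183 − j81.2), |Γ_s| = 0.58
VSWR = (1 + |Γ_s|)/(1 − |Γ_s|)

VSWR ≈ 3.76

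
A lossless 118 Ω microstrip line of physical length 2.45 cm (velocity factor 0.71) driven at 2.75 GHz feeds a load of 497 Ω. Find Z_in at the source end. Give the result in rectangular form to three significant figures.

λ = v/f = 0.71·c / 2.75 GHz = 0.0775 m
βl = 2π·l/λ = 2π × 0.316 = 114°
tan(βl) = tan(114°) = -2.26
Z_in = Z_0·(Z_L + jZ_0·tanβl)/(Z_0 + jZ_L·tanβl)
     = 118·(497 − j267)/(118 − j1120)

Z_in ≈ 33.1 + j48.7 Ω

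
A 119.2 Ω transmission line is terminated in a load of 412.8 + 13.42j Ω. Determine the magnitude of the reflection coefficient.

|Γ| ≈ 0.552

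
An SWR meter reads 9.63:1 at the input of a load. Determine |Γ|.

|Γ| ≈ 0.812

|Γ| = (S − 1)/(S + 1) = (9.63 − 1)/(9.63 + 1) = 8.63/10.6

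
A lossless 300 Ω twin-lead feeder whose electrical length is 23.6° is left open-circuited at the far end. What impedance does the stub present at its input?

Z_in ≈ −j687 Ω

tan(βl) = 0.437
For an open-circuited stub, Z_in = −jZ_0·cot(βl) = −jZ_0/tan(βl)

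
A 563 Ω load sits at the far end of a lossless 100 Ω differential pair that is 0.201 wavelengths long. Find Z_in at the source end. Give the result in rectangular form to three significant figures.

βl = 2π × 0.201 = 72.4°
tan(βl) = tan(72.4°) = 3.14
Z_in = Z_0·(Z_L + jZ_0·tanβl)/(Z_0 + jZ_L·tanβl)
     = 100·(563 + j314)/(100 + j1770)

Z_in ≈ 19.5 − j30.7 Ω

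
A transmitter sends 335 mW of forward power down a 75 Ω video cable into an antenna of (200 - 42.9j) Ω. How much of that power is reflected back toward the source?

P_reflected ≈ 75.5 mW

|Γ| = |(125 − j42.9)/(275 − j42.9)| = 0.475
|Γ|² = 0.225
P_refl = |Γ|²·P_inc = 75.5 mW, P_del = (1 − |Γ|²)·P_inc = 259 mW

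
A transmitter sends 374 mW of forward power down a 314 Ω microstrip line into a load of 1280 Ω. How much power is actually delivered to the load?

P_delivered ≈ 237 mW

Γ = (1280 − 314)/(1280 + 314) = 0.606
|Γ|² = 0.367
P_refl = |Γ|²·P_inc = 137 mW, P_del = (1 − |Γ|²)·P_inc = 237 mW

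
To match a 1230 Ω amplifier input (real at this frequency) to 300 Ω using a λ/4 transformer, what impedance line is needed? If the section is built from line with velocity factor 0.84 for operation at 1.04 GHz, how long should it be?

Z_qwt = √(Z_0·R_L) = √(300 × 1230) = √369000
λ = 0.84·c/f = 0.242 m, so l = λ/4 = 0.0606 m

Z_qwt ≈ 607 Ω; length ≈ 6.06 cm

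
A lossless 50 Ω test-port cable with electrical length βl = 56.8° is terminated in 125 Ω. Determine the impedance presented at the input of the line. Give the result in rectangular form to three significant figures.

tan(βl) = tan(56.8°) = 1.53
Z_in = Z_0·(Z_L + jZ_0·tanβl)/(Z_0 + jZ_L·tanβl)
     = 50·(125 + j76.4)/(50 + j191)

Z_in ≈ 26.7 − j25.7 Ω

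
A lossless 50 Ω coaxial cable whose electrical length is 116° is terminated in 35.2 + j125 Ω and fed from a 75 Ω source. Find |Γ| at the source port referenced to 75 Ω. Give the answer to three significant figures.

|Γ| ≈ 0.884

tan(βl) = -2.05
Z_in = Z_0·(Z_L + jZ_0·tanβl)/(Z_0 + jZ_L·tanβl) = 4.62 + j4.76 Ω
Γ_s = (Z_in − Z_s)/(Z_in + Z_s) = (-70.4 + j4.76)/(79.6 + j4.76), |Γ_s| = 0.884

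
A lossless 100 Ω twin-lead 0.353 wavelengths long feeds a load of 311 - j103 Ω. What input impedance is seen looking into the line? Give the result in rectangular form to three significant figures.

Z_in ≈ 50.1 + j80 Ω

βl = 2π × 0.353 = 127°
tan(βl) = tan(127°) = -1.32
Z_in = Z_0·(Z_L + jZ_0·tanβl)/(Z_0 + jZ_L·tanβl)
     = 100·(311 − j235)/(-36.3 − j412)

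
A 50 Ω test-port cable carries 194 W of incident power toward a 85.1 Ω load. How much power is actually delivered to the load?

Γ = (85.1 − 50)/(85.1 + 50) = 0.26
|Γ|² = 0.0675
P_refl = |Γ|²·P_inc = 13.1 W, P_del = (1 − |Γ|²)·P_inc = 181 W

P_delivered ≈ 181 W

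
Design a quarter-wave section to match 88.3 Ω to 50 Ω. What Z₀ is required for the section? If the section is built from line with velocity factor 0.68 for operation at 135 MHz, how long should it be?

Z_qwt = √(Z_0·R_L) = √(50 × 88.3) = √4415
λ = 0.68·c/f = 1.51 m, so l = λ/4 = 0.378 m

Z_qwt ≈ 66.4 Ω; length ≈ 37.8 cm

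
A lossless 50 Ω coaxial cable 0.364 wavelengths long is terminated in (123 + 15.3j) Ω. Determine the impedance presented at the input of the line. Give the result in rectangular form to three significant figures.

βl = 2π × 0.364 = 131°
tan(βl) = tan(131°) = -1.15
Z_in = Z_0·(Z_L + jZ_0·tanβl)/(Z_0 + jZ_L·tanβl)
     = 50·(123 − j42.1)/(67.6 − j141)

Z_in ≈ 29.1 + j29.6 Ω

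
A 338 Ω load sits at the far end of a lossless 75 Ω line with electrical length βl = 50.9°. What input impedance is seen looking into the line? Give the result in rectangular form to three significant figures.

tan(βl) = tan(50.9°) = 1.23
Z_in = Z_0·(Z_L + jZ_0·tanβl)/(Z_0 + jZ_L·tanβl)
     = 75·(338 + j92.3)/(75 + j416)

Z_in ≈ 26.8 − j56.1 Ω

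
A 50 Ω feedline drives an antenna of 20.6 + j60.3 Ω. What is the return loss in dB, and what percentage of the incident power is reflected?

RL ≈ 2.82 dB; 52.2% of incident power reflected

Γ = (-29.4 + j60.3)/(70.6 + j60.3), |Γ| = 0.723
RL = −20·log₁₀(0.723) = 2.82 dB
P_refl/P_inc = |Γ|² = 0.522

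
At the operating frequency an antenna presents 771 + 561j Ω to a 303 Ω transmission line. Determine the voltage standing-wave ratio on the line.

Γ = (Z_L − Z_0)/(Z_L + Z_0) = (468 + j561)/(1074 + j561)
|Γ| = 731/1210 = 0.603
VSWR = (1 + |Γ|)/(1 − |Γ|) = 1.6/0.397

VSWR ≈ 4.04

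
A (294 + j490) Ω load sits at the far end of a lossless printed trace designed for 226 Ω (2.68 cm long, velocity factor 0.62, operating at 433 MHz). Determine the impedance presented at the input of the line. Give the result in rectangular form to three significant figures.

λ = v/f = 0.62·c / 433 MHz = 0.43 m
βl = 2π·l/λ = 2π × 0.0624 = 22.5°
tan(βl) = tan(22.5°) = 0.413
Z_in = Z_0·(Z_L + jZ_0·tanβl)/(Z_0 + jZ_L·tanβl)
     = 226·(294 + j583)/(23.4 + j122)

Z_in ≈ 1150 − j325 Ω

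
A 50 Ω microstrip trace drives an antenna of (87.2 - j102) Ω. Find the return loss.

RL ≈ 3.94 dB

Γ = (37.2 − j102)/(137.2 − j102), |Γ| = 0.635
RL = −20·log₁₀|Γ| = −20·log₁₀(0.635)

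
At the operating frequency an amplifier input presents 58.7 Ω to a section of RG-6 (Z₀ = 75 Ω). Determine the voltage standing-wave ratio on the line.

VSWR ≈ 1.28

Γ = (58.7 − 75)/(58.7 + 75) = -0.122
VSWR = (1 + 0.122)/(1 − 0.122)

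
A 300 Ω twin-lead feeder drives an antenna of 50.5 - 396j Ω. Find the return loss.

Γ = (-249.5 − j396)/(350.5 − j396), |Γ| = 0.885
RL = −20·log₁₀|Γ| = −20·log₁₀(0.885)

RL ≈ 1.06 dB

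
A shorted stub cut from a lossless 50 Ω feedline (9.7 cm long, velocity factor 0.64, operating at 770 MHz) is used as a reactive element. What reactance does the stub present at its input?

λ = v/f = 0.64·c / 770 MHz = 0.249 m
βl = 2π·l/λ = 2π × 0.389 = 140°
tan(βl) = -0.838
For a shorted stub, Z_in = jZ_0·tan(βl)

X_in ≈ -41.9 Ω (capacitive)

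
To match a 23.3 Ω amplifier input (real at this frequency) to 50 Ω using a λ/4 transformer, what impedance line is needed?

Z_qwt ≈ 34.1 Ω

Z_qwt = √(Z_0·R_L) = √(50 × 23.3) = √1165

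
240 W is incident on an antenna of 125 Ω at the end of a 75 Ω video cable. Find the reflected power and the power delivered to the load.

Γ = (125 − 75)/(125 + 75) = 0.25
|Γ|² = 0.0625
P_refl = |Γ|²·P_inc = 15 W, P_del = (1 − |Γ|²)·P_inc = 225 W

P_reflected ≈ 15 W; P_delivered ≈ 225 W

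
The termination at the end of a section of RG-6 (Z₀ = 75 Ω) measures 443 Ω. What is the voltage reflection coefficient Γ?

Γ = 0.71

Γ = (Z_L − Z_0)/(Z_L + Z_0) = (443 − 75)/(443 + 75) = 368/518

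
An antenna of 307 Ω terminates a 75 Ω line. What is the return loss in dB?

Γ = (307 − 75)/(307 + 75) = 0.607
RL = −20·log₁₀|Γ| = −20·log₁₀(0.607)

RL ≈ 4.33 dB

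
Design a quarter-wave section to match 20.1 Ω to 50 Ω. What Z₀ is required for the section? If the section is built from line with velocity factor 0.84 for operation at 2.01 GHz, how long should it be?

Z_qwt ≈ 31.7 Ω; length ≈ 3.13 cm

Z_qwt = √(Z_0·R_L) = √(50 × 20.1) = √1005
λ = 0.84·c/f = 0.125 m, so l = λ/4 = 0.0313 m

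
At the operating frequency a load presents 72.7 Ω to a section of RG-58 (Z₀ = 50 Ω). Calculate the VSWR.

Γ = (72.7 − 50)/(72.7 + 50) = 0.185
VSWR = (1 + 0.185)/(1 − 0.185)

VSWR ≈ 1.45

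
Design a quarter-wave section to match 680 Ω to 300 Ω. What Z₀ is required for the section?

Z_qwt ≈ 452 Ω

Z_qwt = √(Z_0·R_L) = √(300 × 680) = √204000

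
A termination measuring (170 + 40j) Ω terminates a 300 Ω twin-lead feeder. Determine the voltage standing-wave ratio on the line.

Γ = (Z_L − Z_0)/(Z_L + Z_0) = (-130 + j40)/(470 + j40)
|Γ| = 136/472 = 0.288
VSWR = (1 + |Γ|)/(1 − |Γ|) = 1.29/0.712

VSWR ≈ 1.81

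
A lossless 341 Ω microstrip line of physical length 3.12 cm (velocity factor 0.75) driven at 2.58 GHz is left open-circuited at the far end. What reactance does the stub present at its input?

λ = v/f = 0.75·c / 2.58 GHz = 0.0872 m
βl = 2π·l/λ = 2π × 0.358 = 129°
tan(βl) = -1.24
For an open-circuited stub, Z_in = −jZ_0·cot(βl) = −jZ_0/tan(βl)

X_in ≈ 274 Ω (inductive)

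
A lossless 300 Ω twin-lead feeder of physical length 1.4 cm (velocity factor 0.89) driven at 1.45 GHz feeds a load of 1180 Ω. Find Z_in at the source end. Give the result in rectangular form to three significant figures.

Z_in ≈ 291 − j437 Ω

λ = v/f = 0.89·c / 1.45 GHz = 0.184 m
βl = 2π·l/λ = 2π × 0.076 = 27.4°
tan(βl) = tan(27.4°) = 0.518
Z_in = Z_0·(Z_L + jZ_0·tanβl)/(Z_0 + jZ_L·tanβl)
     = 300·(1180 + j155)/(300 + j611)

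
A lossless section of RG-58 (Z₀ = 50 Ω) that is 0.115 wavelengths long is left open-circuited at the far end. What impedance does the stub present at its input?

Z_in ≈ −j56.7 Ω

βl = 2π × 0.115 = 41.4°
tan(βl) = 0.882
For an open-circuited stub, Z_in = −jZ_0·cot(βl) = −jZ_0/tan(βl)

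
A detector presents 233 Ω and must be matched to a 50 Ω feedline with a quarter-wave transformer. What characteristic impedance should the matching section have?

Z_qwt ≈ 108 Ω

Z_qwt = √(Z_0·R_L) = √(50 × 233) = √11650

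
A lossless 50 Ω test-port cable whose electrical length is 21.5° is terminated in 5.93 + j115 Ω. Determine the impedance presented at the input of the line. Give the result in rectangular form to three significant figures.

tan(βl) = tan(21.5°) = 0.394
Z_in = Z_0·(Z_L + jZ_0·tanβl)/(Z_0 + jZ_L·tanβl)
     = 50·(5.93 + j135)/(4.7 + j2.34)

Z_in ≈ 622 + j1120 Ω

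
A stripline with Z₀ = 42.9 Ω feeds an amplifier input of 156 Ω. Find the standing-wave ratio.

Γ = (156 − 42.9)/(156 + 42.9) = 0.569
VSWR = (1 + 0.569)/(1 − 0.569)

VSWR ≈ 3.64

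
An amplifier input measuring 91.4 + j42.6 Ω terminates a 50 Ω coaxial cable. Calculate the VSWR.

VSWR ≈ 2.35

Γ = (Z_L − Z_0)/(Z_L + Z_0) = (41.4 + j42.6)/(141.4 + j42.6)
|Γ| = 59.4/148 = 0.402
VSWR = (1 + |Γ|)/(1 − |Γ|) = 1.4/0.598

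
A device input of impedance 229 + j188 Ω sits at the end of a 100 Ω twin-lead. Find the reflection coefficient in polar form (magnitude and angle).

Γ ≈ 0.602 ∠ 25.8°

Γ = (Z_L − Z_0)/(Z_L + Z_0) = (129 + j188)/(329 + j188)
|Γ| = 228/379 = 0.602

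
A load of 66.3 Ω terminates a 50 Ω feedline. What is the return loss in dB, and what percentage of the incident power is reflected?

Γ = (66.3 − 50)/(66.3 + 50) = 0.14
RL = −20·log₁₀(0.14) = 17.1 dB
P_refl/P_inc = |Γ|² = 0.0196

RL ≈ 17.1 dB; 1.96% of incident power reflected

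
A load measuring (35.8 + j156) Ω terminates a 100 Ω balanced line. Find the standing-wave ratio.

Γ = (Z_L − Z_0)/(Z_L + Z_0) = (-64.2 + j156)/(135.8 + j156)
|Γ| = 169/207 = 0.816
VSWR = (1 + |Γ|)/(1 − |Γ|) = 1.82/0.184

VSWR ≈ 9.85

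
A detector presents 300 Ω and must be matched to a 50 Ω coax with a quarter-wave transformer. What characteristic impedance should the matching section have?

Z_qwt ≈ 122 Ω

Z_qwt = √(Z_0·R_L) = √(50 × 300) = √15000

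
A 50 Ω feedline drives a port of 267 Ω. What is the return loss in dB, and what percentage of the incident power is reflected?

Γ = (267 − 50)/(267 + 50) = 0.685
RL = −20·log₁₀(0.685) = 3.29 dB
P_refl/P_inc = |Γ|² = 0.469

RL ≈ 3.29 dB; 46.9% of incident power reflected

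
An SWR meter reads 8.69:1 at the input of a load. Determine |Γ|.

|Γ| ≈ 0.794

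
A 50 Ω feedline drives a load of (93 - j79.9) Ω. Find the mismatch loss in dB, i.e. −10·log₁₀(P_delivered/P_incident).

Γ = (43 − j79.9)/(143 − j79.9), |Γ| = 0.554
|Γ|² = 0.307, so P_del/P_inc = 1 − |Γ|² = 0.693
ML = −10·log₁₀(1 − |Γ|²)

mismatch loss ≈ 1.59 dB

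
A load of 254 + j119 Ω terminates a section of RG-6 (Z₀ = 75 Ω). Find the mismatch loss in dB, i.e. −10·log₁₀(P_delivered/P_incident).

Γ = (179 + j119)/(329 + j119), |Γ| = 0.614
|Γ|² = 0.377, so P_del/P_inc = 1 − |Γ|² = 0.623
ML = −10·log₁₀(1 − |Γ|²)

mismatch loss ≈ 2.06 dB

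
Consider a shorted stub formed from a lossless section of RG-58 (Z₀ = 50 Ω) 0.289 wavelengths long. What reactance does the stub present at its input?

X_in ≈ -200 Ω (capacitive)

βl = 2π × 0.289 = 104°
tan(βl) = -4
For a shorted stub, Z_in = jZ_0·tan(βl)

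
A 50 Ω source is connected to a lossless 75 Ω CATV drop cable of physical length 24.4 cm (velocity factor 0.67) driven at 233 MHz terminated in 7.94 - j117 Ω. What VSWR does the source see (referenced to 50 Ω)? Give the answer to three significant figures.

VSWR ≈ 34.9

λ = v/f = 0.67·c / 233 MHz = 0.863 m
βl = 2π·l/λ = 2π × 0.283 = 102°
tan(βl) = -4.78
Z_in = Z_0·(Z_L + jZ_0·tanβl)/(Z_0 + jZ_L·tanβl) = 4.52 + j73.3 Ω
Γ_s = (Z_in − Z_s)/(Z_in + Z_s) = (-45.5 + j73.3)/(54.5 + j73.3), |Γ_s| = 0.944
VSWR = (1 + |Γ_s|)/(1 − |Γ_s|)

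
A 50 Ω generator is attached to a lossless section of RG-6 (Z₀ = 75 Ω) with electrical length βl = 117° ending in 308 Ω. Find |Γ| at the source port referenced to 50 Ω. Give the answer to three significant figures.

|Γ| ≈ 0.553

tan(βl) = -1.96
Z_in = Z_0·(Z_L + jZ_0·tanβl)/(Z_0 + jZ_L·tanβl) = 22.7 + j35.4 Ω
Γ_s = (Z_in − Z_s)/(Z_in + Z_s) = (-27.3 + j35.4)/(72.7 + j35.4), |Γ_s| = 0.553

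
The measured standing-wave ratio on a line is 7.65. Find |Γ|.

|Γ| ≈ 0.769

|Γ| = (S − 1)/(S + 1) = (7.65 − 1)/(7.65 + 1) = 6.65/8.65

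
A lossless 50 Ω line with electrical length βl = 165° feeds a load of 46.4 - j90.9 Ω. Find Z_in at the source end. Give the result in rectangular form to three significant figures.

tan(βl) = tan(165°) = -0.268
Z_in = Z_0·(Z_L + jZ_0·tanβl)/(Z_0 + jZ_L·tanβl)
     = 50·(46.4 − j104)/(25.6 − j12.4)

Z_in ≈ 153 − j129 Ω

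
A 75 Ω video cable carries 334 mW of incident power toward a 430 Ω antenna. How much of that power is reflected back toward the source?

Γ = (430 − 75)/(430 + 75) = 0.703
|Γ|² = 0.494
P_refl = |Γ|²·P_inc = 165 mW, P_del = (1 − |Γ|²)·P_inc = 169 mW

P_reflected ≈ 165 mW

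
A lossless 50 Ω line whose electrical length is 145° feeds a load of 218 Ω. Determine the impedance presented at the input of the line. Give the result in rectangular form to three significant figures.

Z_in ≈ 31.5 + j61.1 Ω

tan(βl) = tan(145°) = -0.7
Z_in = Z_0·(Z_L + jZ_0·tanβl)/(Z_0 + jZ_L·tanβl)
     = 50·(218 − j35)/(50 − j153)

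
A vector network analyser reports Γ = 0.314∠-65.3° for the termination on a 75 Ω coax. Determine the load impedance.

Z_L ≈ 80.9 − j51.2 Ω

Z_L = Z_0·(1 + Γ)/(1 − Γ) = 75·(1.13 − j0.285)/(0.869 + j0.285)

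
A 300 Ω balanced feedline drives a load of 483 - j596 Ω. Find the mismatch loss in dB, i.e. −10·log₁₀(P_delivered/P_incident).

Γ = (183 − j596)/(783 − j596), |Γ| = 0.634
|Γ|² = 0.401, so P_del/P_inc = 1 − |Γ|² = 0.599
ML = −10·log₁₀(1 − |Γ|²)

mismatch loss ≈ 2.23 dB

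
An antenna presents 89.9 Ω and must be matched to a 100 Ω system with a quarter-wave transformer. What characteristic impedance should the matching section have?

Z_qwt ≈ 94.8 Ω

Z_qwt = √(Z_0·R_L) = √(100 × 89.9) = √8990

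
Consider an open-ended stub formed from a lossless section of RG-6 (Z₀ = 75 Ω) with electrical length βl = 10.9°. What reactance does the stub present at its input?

tan(βl) = 0.193
For an open-ended stub, Z_in = −jZ_0·cot(βl) = −jZ_0/tan(βl)

X_in ≈ -389 Ω (capacitive)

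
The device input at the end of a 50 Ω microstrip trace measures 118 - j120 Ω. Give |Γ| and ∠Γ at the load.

Γ = (Z_L − Z_0)/(Z_L + Z_0) = (68 − j120)/(168 − j120)
|Γ| = 138/206 = 0.668

Γ ≈ 0.668 ∠ -24.9°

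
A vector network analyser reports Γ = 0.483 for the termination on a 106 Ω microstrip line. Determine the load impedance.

Z_L = Z_0·(1 + Γ)/(1 − Γ) = 106·(1.48)/(0.517)

Z_L ≈ 304 Ω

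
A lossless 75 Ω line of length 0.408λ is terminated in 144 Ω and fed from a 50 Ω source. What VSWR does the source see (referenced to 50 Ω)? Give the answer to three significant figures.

βl = 2π × 0.408 = 147°
tan(βl) = -0.652
Z_in = Z_0·(Z_L + jZ_0·tanβl)/(Z_0 + jZ_L·tanβl) = 79.9 + j51.2 Ω
Γ_s = (Z_in − Z_s)/(Z_in + Z_s) = (29.9 + j51.2)/(130 + j51.2), |Γ_s| = 0.424
VSWR = (1 + |Γ_s|)/(1 − |Γ_s|)

VSWR ≈ 2.48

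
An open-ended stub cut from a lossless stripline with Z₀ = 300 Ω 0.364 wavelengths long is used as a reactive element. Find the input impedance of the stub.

Z_in ≈ +j261 Ω

βl = 2π × 0.364 = 131°
tan(βl) = -1.15
For an open-ended stub, Z_in = −jZ_0·cot(βl) = −jZ_0/tan(βl)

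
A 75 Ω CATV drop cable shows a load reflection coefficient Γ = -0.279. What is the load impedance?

Z_L ≈ 42.3 Ω

Z_L = Z_0·(1 + Γ)/(1 − Γ) = 75·(0.721)/(1.28)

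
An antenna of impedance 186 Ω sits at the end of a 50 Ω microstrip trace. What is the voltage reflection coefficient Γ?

Γ = 0.576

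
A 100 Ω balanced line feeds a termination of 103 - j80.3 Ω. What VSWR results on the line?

VSWR ≈ 2.17

Γ = (Z_L − Z_0)/(Z_L + Z_0) = (3 − j80.3)/(203 − j80.3)
|Γ| = 80.4/218 = 0.368
VSWR = (1 + |Γ|)/(1 − |Γ|) = 1.37/0.632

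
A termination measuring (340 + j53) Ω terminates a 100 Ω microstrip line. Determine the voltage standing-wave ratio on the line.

VSWR ≈ 3.49

Γ = (Z_L − Z_0)/(Z_L + Z_0) = (240 + j53)/(440 + j53)
|Γ| = 246/443 = 0.555
VSWR = (1 + |Γ|)/(1 − |Γ|) = 1.55/0.445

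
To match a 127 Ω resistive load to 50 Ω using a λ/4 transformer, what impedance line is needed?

Z_qwt = √(Z_0·R_L) = √(50 × 127) = √6350

Z_qwt ≈ 79.7 Ω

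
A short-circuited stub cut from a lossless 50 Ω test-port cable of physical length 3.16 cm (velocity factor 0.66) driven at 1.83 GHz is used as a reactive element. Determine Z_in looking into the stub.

λ = v/f = 0.66·c / 1.83 GHz = 0.108 m
βl = 2π·l/λ = 2π × 0.292 = 105°
tan(βl) = -3.7
For a short-circuited stub, Z_in = jZ_0·tan(βl)

Z_in ≈ −j185 Ω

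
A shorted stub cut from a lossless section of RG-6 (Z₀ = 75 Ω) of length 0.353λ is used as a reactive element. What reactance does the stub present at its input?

X_in ≈ -99.2 Ω (capacitive)

βl = 2π × 0.353 = 127°
tan(βl) = -1.32
For a shorted stub, Z_in = jZ_0·tan(βl)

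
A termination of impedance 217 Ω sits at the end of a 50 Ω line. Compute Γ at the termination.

Γ = (Z_L − Z_0)/(Z_L + Z_0) = (217 − 50)/(217 + 50) = 167/267

Γ = 0.625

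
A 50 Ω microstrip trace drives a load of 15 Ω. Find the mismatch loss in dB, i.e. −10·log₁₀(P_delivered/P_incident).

mismatch loss ≈ 1.49 dB

Γ = (15 − 50)/(15 + 50) = -0.538
|Γ|² = 0.29, so P_del/P_inc = 1 − |Γ|² = 0.71
ML = −10·log₁₀(1 − |Γ|²)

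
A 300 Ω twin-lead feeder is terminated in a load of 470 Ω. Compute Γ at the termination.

Γ = 0.221

Γ = (Z_L − Z_0)/(Z_L + Z_0) = (470 − 300)/(470 + 300) = 170/770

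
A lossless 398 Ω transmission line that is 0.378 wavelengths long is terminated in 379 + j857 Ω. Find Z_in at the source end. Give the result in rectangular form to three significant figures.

βl = 2π × 0.378 = 136°
tan(βl) = tan(136°) = -0.963
Z_in = Z_0·(Z_L + jZ_0·tanβl)/(Z_0 + jZ_L·tanβl)
     = 398·(379 + j474)/(1220 − j365)

Z_in ≈ 71 + j175 Ω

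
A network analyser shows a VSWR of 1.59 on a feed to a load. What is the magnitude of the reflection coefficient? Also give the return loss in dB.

|Γ| = (S − 1)/(S + 1) = (1.59 − 1)/(1.59 + 1) = 0.59/2.59
RL = −20·log₁₀|Γ| = −20·log₁₀(0.228)

|Γ| ≈ 0.228; return loss ≈ 12.8 dB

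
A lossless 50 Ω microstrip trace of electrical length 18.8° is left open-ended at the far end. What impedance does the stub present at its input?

Z_in ≈ −j147 Ω

tan(βl) = 0.34
For an open-ended stub, Z_in = −jZ_0·cot(βl) = −jZ_0/tan(βl)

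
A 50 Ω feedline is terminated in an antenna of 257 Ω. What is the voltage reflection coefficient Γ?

Γ = (Z_L − Z_0)/(Z_L + Z_0) = (257 − 50)/(257 + 50) = 207/307

Γ = 0.674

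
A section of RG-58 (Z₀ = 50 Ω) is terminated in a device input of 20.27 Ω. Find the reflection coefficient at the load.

Γ = -0.423

Γ = (Z_L − Z_0)/(Z_L + Z_0) = (20.27 − 50)/(20.27 + 50) = -29.73/70.27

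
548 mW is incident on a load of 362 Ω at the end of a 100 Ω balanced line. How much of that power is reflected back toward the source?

P_reflected ≈ 176 mW

Γ = (362 − 100)/(362 + 100) = 0.567
|Γ|² = 0.322
P_refl = |Γ|²·P_inc = 176 mW, P_del = (1 − |Γ|²)·P_inc = 372 mW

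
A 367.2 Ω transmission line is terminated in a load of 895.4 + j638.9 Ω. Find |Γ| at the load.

|Γ| ≈ 0.586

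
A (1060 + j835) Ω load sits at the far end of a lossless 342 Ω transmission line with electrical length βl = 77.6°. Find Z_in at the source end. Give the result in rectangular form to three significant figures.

tan(βl) = tan(77.6°) = 4.55
Z_in = Z_0·(Z_L + jZ_0·tanβl)/(Z_0 + jZ_L·tanβl)
     = 342·(1060 + j2390)/(-3460 + j4820)

Z_in ≈ 76.4 − j130 Ω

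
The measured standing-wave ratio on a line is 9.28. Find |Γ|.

|Γ| = (S − 1)/(S + 1) = (9.28 − 1)/(9.28 + 1) = 8.28/10.3

|Γ| ≈ 0.805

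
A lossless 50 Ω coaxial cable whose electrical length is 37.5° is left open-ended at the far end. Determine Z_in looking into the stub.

tan(βl) = 0.767
For an open-ended stub, Z_in = −jZ_0·cot(βl) = −jZ_0/tan(βl)

Z_in ≈ −j65.2 Ω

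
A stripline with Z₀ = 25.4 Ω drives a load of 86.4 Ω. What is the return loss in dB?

Γ = (86.4 − 25.4)/(86.4 + 25.4) = 0.546
RL = −20·log₁₀|Γ| = −20·log₁₀(0.546)

RL ≈ 5.26 dB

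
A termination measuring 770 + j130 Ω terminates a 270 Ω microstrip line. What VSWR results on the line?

VSWR ≈ 2.94

Γ = (Z_L − Z_0)/(Z_L + Z_0) = (500 + j130)/(1040 + j130)
|Γ| = 517/1050 = 0.493
VSWR = (1 + |Γ|)/(1 − |Γ|) = 1.49/0.507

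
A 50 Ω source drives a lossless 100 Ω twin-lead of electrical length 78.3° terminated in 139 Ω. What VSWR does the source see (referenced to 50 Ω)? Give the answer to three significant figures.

tan(βl) = 4.83
Z_in = Z_0·(Z_L + jZ_0·tanβl)/(Z_0 + jZ_L·tanβl) = 73.4 − j9.77 Ω
Γ_s = (Z_in − Z_s)/(Z_in + Z_s) = (23.4 − j9.77)/(123 − j9.77), |Γ_s| = 0.205
VSWR = (1 + |Γ_s|)/(1 − |Γ_s|)

VSWR ≈ 1.52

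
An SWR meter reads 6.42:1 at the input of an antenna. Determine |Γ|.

|Γ| = (S − 1)/(S + 1) = (6.42 − 1)/(6.42 + 1) = 5.42/7.42

|Γ| ≈ 0.73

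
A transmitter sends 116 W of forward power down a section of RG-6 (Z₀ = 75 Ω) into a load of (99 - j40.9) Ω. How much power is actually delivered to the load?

|Γ| = |(24 − j40.9)/(174 − j40.9)| = 0.265
|Γ|² = 0.0704
P_refl = |Γ|²·P_inc = 8.16 W, P_del = (1 − |Γ|²)·P_inc = 108 W

P_delivered ≈ 108 W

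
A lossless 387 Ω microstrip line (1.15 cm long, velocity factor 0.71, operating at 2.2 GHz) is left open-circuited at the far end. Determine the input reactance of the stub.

λ = v/f = 0.71·c / 2.2 GHz = 0.0968 m
βl = 2π·l/λ = 2π × 0.119 = 42.8°
tan(βl) = 0.925
For an open-circuited stub, Z_in = −jZ_0·cot(βl) = −jZ_0/tan(βl)

X_in ≈ -418 Ω (capacitive)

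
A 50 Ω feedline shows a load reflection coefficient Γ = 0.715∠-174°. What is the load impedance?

Z_L = Z_0·(1 + Γ)/(1 − Γ) = 50·(0.289 − j0.0747)/(1.71 + j0.0747)

Z_L ≈ 8.33 − j2.55 Ω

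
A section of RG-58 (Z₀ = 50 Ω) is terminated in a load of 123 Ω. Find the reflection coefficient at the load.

Γ = 0.422

Γ = (Z_L − Z_0)/(Z_L + Z_0) = (123 − 50)/(123 + 50) = 73/173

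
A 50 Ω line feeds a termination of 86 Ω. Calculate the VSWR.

For a purely resistive load, VSWR = R_L/Z_0 or Z_0/R_L (whichever > 1) = 86/50

VSWR ≈ 1.72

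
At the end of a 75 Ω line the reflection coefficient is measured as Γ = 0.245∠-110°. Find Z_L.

Z_L ≈ 57.4 − j28.1 Ω

Z_L = Z_0·(1 + Γ)/(1 − Γ) = 75·(0.916 − j0.23)/(1.08 + j0.23)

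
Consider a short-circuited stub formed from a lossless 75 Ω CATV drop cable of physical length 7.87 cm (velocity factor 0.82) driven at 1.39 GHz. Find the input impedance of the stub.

λ = v/f = 0.82·c / 1.39 GHz = 0.177 m
βl = 2π·l/λ = 2π × 0.445 = 160°
tan(βl) = -0.362
For a short-circuited stub, Z_in = jZ_0·tan(βl)

Z_in ≈ −j27.2 Ω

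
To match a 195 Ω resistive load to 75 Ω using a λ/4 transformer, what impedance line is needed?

Z_qwt ≈ 121 Ω

Z_qwt = √(Z_0·R_L) = √(75 × 195) = √14620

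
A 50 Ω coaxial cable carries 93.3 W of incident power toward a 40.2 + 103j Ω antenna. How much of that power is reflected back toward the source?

|Γ| = |(-9.8 + j103)/(90.2 + j103)| = 0.756
|Γ|² = 0.571
P_refl = |Γ|²·P_inc = 53.3 W, P_del = (1 − |Γ|²)·P_inc = 40 W

P_reflected ≈ 53.3 W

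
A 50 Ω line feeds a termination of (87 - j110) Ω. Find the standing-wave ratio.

Γ = (Z_L − Z_0)/(Z_L + Z_0) = (37 − j110)/(137 − j110)
|Γ| = 116/176 = 0.661
VSWR = (1 + |Γ|)/(1 − |Γ|) = 1.66/0.339

VSWR ≈ 4.89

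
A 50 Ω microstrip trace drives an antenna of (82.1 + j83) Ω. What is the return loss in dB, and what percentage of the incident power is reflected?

RL ≈ 4.88 dB; 32.5% of incident power reflected

Γ = (32.1 + j83)/(132.1 + j83), |Γ| = 0.57
RL = −20·log₁₀(0.57) = 4.88 dB
P_refl/P_inc = |Γ|² = 0.325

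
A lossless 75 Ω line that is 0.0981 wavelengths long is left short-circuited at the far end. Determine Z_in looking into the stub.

βl = 2π × 0.0981 = 35.3°
tan(βl) = 0.708
For a short-circuited stub, Z_in = jZ_0·tan(βl)

Z_in ≈ +j53.1 Ω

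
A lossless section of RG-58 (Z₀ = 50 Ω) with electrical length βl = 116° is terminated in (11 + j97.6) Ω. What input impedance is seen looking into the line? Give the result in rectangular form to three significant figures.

tan(βl) = tan(116°) = -2.05
Z_in = Z_0·(Z_L + jZ_0·tanβl)/(Z_0 + jZ_L·tanβl)
     = 50·(11 − j4.92)/(250 − j22.6)

Z_in ≈ 2.27 − j0.778 Ω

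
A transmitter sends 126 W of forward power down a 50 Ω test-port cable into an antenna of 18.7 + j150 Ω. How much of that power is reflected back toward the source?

|Γ| = |(-31.3 + j150)/(68.7 + j150)| = 0.929
|Γ|² = 0.863
P_refl = |Γ|²·P_inc = 109 W, P_del = (1 − |Γ|²)·P_inc = 17.3 W

P_reflected ≈ 109 W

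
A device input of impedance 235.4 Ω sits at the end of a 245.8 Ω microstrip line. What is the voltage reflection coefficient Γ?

Γ = -0.0216

Γ = (Z_L − Z_0)/(Z_L + Z_0) = (235.4 − 245.8)/(235.4 + 245.8) = -10.4/481.2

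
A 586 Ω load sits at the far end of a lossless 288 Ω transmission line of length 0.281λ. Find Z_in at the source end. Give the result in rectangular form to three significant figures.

βl = 2π × 0.281 = 101°
tan(βl) = tan(101°) = -5.07
Z_in = Z_0·(Z_L + jZ_0·tanβl)/(Z_0 + jZ_L·tanβl)
     = 288·(586 − j1460)/(288 − j2970)

Z_in ≈ 146 + j42.7 Ω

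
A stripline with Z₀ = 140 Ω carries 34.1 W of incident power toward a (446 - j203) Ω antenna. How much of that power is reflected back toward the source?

P_reflected ≈ 12 W

|Γ| = |(306 − j203)/(586 − j203)| = 0.592
|Γ|² = 0.351
P_refl = |Γ|²·P_inc = 12 W, P_del = (1 − |Γ|²)·P_inc = 22.1 W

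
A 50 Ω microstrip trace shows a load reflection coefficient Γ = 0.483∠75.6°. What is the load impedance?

Z_L = Z_0·(1 + Γ)/(1 − Γ) = 50·(1.12 + j0.468)/(0.88 − j0.468)

Z_L ≈ 38.6 + j47.1 Ω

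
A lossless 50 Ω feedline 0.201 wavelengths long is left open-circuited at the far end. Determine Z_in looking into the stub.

βl = 2π × 0.201 = 72.4°
tan(βl) = 3.14
For an open-circuited stub, Z_in = −jZ_0·cot(βl) = −jZ_0/tan(βl)

Z_in ≈ −j15.9 Ω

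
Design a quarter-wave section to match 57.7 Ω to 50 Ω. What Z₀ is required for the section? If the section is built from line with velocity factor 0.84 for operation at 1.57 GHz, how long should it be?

Z_qwt = √(Z_0·R_L) = √(50 × 57.7) = √2885
λ = 0.84·c/f = 0.161 m, so l = λ/4 = 0.0401 m

Z_qwt ≈ 53.7 Ω; length ≈ 4.01 cm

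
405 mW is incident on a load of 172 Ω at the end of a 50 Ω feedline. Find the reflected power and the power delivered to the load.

P_reflected ≈ 122 mW; P_delivered ≈ 283 mW

Γ = (172 − 50)/(172 + 50) = 0.55
|Γ|² = 0.302
P_refl = |Γ|²·P_inc = 122 mW, P_del = (1 − |Γ|²)·P_inc = 283 mW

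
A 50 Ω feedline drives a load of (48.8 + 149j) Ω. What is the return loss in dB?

RL ≈ 1.58 dB

Γ = (-1.2 + j149)/(98.8 + j149), |Γ| = 0.833
RL = −20·log₁₀|Γ| = −20·log₁₀(0.833)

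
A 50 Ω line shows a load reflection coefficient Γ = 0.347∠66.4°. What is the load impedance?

Z_L ≈ 52.2 + j37.7 Ω

Z_L = Z_0·(1 + Γ)/(1 − Γ) = 50·(1.14 + j0.318)/(0.861 − j0.318)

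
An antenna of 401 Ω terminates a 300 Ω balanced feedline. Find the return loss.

Γ = (401 − 300)/(401 + 300) = 0.144
RL = −20·log₁₀|Γ| = −20·log₁₀(0.144)

RL ≈ 16.8 dB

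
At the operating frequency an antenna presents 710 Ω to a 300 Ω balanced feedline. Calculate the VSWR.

VSWR ≈ 2.37

Γ = (710 − 300)/(710 + 300) = 0.406
VSWR = (1 + 0.406)/(1 − 0.406)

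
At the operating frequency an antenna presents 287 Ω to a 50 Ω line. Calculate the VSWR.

Γ = (287 − 50)/(287 + 50) = 0.703
VSWR = (1 + 0.703)/(1 − 0.703)

VSWR ≈ 5.74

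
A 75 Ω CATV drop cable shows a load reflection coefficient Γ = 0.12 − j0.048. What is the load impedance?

Z_L = Z_0·(1 + Γ)/(1 − Γ) = 75·(1.12 − j0.048)/(0.88 + j0.048)

Z_L ≈ 94.9 − j9.27 Ω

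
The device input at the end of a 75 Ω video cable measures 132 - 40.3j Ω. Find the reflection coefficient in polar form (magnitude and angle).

Γ = (Z_L − Z_0)/(Z_L + Z_0) = (57 − j40.3)/(207 − j40.3)
|Γ| = 69.8/211 = 0.331

Γ ≈ 0.331 ∠ -24.2°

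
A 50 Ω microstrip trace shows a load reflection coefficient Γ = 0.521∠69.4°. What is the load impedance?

Z_L = Z_0·(1 + Γ)/(1 − Γ) = 50·(1.18 + j0.488)/(0.817 − j0.488)

Z_L ≈ 40.3 + j53.9 Ω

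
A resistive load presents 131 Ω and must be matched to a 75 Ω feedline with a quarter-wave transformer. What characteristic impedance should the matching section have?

Z_qwt ≈ 99.1 Ω

Z_qwt = √(Z_0·R_L) = √(75 × 131) = √9825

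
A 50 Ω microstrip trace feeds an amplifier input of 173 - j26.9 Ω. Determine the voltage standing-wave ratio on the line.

VSWR ≈ 3.55

Γ = (Z_L − Z_0)/(Z_L + Z_0) = (123 − j26.9)/(223 − j26.9)
|Γ| = 126/225 = 0.561
VSWR = (1 + |Γ|)/(1 − |Γ|) = 1.56/0.439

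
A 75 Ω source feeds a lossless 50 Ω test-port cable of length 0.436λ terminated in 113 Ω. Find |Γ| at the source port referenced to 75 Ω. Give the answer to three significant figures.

|Γ| ≈ 0.302

βl = 2π × 0.436 = 157°
tan(βl) = -0.425
Z_in = Z_0·(Z_L + jZ_0·tanβl)/(Z_0 + jZ_L·tanβl) = 69.4 + j45.4 Ω
Γ_s = (Z_in − Z_s)/(Z_in + Z_s) = (-5.64 + j45.4)/(144 + j45.4), |Γ_s| = 0.302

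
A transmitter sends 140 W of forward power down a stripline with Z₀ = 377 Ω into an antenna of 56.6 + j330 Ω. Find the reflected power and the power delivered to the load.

|Γ| = |(-320.4 + j330)/(433.6 + j330)| = 0.844
|Γ|² = 0.713
P_refl = |Γ|²·P_inc = 99.8 W, P_del = (1 − |Γ|²)·P_inc = 40.2 W

P_reflected ≈ 99.8 W; P_delivered ≈ 40.2 W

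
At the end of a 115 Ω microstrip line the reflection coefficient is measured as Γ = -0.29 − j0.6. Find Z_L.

Z_L = Z_0·(1 + Γ)/(1 − Γ) = 115·(0.71 − j0.6)/(1.29 + j0.6)

Z_L ≈ 31.6 − j68.2 Ω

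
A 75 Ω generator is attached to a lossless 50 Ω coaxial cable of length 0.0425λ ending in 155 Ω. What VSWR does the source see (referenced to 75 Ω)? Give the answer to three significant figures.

βl = 2π × 0.0425 = 15.3°
tan(βl) = 0.274
Z_in = Z_0·(Z_L + jZ_0·tanβl)/(Z_0 + jZ_L·tanβl) = 96.9 − j68.5 Ω
Γ_s = (Z_in − Z_s)/(Z_in + Z_s) = (21.9 − j68.5)/(172 − j68.5), |Γ_s| = 0.389
VSWR = (1 + |Γ_s|)/(1 − |Γ_s|)

VSWR ≈ 2.27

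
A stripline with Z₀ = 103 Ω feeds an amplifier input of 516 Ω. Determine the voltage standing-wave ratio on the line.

VSWR ≈ 5.01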